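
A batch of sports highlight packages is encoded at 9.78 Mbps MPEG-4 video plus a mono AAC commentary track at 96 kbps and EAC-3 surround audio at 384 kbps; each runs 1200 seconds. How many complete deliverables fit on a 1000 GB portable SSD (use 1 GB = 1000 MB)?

649

Audio total: 96 + 384 = 480 kbps = 0.480 Mbps.
Total bitrate: 10.260 Mbps.
Per item: 10.260 Mbps × 1200 s = 12,312 Mb = 1,539 MB.
Capacity: 1000 GB = 8,000,000 Mb; 649.77 items → 649 complete.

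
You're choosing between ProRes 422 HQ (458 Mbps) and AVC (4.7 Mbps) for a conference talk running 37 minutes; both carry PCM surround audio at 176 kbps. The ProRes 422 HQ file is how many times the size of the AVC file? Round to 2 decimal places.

93.97

37 min = 2220 s
Audio: 176 kbps = 0.176 Mbps.
ProRes 422 HQ: 458.176 Mbps × 2220 s = 1017150.7 Mb = 118.412 GiB.
AVC: 4.876 Mbps × 2220 s = 10824.7 Mb = 1.260 GiB.
Ratio: 118.412 / 1.260 = 93.966.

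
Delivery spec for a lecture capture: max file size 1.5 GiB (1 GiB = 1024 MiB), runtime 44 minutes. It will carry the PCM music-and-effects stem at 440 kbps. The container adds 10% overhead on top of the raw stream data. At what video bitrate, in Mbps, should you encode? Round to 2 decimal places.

Budget: 1.5 GiB = 12884.9 Mb.
Stream payload after overhead: 12884.9 / 1.10 = 11713.5 Mb.
44 min = 2640 s
Total bitrate budget: 11713.5 Mb / 2640 s = 4.437 Mbps.
Audio: 440 kbps = 0.440 Mbps.
Video: 4.437 − 0.440 = 3.997 Mbps.

4.00 Mbps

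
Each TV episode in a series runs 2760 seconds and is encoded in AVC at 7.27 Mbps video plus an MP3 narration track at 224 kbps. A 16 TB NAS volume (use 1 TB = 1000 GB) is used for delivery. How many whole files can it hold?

6188

Audio: 224 kbps = 0.224 Mbps.
Total bitrate: 7.494 Mbps.
Per item: 7.494 Mbps × 2760 s = 20,683 Mb = 2,585 MB.
Capacity: 16 TB = 128,000,000 Mb; 6188.53 items → 6188 complete.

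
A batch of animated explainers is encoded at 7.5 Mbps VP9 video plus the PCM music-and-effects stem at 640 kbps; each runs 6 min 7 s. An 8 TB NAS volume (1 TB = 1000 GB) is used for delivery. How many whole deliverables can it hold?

6 min 7 s = 367 s
Audio: 640 kbps = 0.640 Mbps.
Total bitrate: 8.140 Mbps.
Per item: 8.140 Mbps × 367 s = 2,987 Mb = 373.4 MB.
Capacity: 8 TB = 64,000,000 Mb; 21423.45 items → 21423 complete.

21423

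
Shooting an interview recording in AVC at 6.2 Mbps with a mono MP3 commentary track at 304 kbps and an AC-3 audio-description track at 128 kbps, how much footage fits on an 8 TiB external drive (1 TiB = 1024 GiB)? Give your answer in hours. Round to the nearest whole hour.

2947 hours

Audio total: 304 + 128 = 432 kbps = 0.432 Mbps.
Total bitrate: 6.2 + 0.432 = 6.632 Mbps.
Capacity: 8 TiB = 70,368,744 Mb.
Recording time: 70,368,744 / 6.632 = 10,610,486 s ≈ 2,947 hours.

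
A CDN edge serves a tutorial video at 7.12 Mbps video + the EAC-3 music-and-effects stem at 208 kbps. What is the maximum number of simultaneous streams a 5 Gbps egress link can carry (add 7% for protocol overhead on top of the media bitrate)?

637

Audio: 208 kbps = 0.208 Mbps.
Per-viewer media rate: 7.328 Mbps.
On the wire with 7% overhead: 7.841 Mbps.
5 Gbps = 5,000 Mbps; 5,000 / 7.841 = 637.68 → 637 viewers.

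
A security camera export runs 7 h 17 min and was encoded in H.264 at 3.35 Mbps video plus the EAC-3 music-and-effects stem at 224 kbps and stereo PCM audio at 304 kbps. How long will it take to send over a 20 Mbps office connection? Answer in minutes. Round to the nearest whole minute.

7 h 17 min = 437 min = 26220 s
Audio total: 224 + 304 = 528 kbps = 0.528 Mbps.
Total bitrate: 3.878 Mbps.
File: 3.878 Mbps × 26220 s = 101681.2 Mb.
At 20 Mbps: 101681.2 / 20 = 5084.1 s ≈ 84.7 minutes.

85 minutes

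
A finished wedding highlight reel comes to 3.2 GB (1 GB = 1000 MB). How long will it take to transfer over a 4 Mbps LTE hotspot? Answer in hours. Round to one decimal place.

File: 3.2 GB = 25600.0 Mb.
At 4 Mbps: 25600.0 / 4 = 6400.0 s ≈ 1.78 hours.

1.8 hours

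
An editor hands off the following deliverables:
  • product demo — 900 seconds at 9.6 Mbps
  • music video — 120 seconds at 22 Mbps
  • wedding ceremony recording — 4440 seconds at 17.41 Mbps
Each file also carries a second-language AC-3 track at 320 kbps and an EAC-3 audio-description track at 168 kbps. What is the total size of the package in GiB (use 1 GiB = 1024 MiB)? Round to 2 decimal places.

Audio total: 320 + 168 = 488 kbps = 0.488 Mbps.
product demo: 10.088 Mbps × 900 s = 9079.2 Mb
music video: 22.488 Mbps × 120 s = 2698.6 Mb
wedding ceremony recording: 17.898 Mbps × 4440 s = 79467.1 Mb
Total: 91244.9 Mb = 11405.6 MB.
= 10.62 GiB.

10.62 GiB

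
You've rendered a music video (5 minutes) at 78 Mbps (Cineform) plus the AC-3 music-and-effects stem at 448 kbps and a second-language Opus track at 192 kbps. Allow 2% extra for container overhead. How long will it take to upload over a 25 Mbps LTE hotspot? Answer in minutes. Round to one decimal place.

16.0 minutes

5 min = 300 s
Audio total: 448 + 192 = 640 kbps = 0.640 Mbps.
Total bitrate: 78.640 Mbps.
File: 78.640 Mbps × 300 s = 23592.0 Mb.
With 2% container overhead: ×1.02. → 24063.8 Mb.
At 25 Mbps: 24063.8 / 25 = 962.6 s ≈ 16 minutes.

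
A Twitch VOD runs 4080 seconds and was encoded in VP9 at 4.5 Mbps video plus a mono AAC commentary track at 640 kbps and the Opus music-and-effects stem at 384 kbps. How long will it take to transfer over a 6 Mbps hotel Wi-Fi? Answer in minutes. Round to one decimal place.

62.6 minutes

Audio total: 640 + 384 = 1024 kbps = 1.024 Mbps.
Total bitrate: 5.524 Mbps.
File: 5.524 Mbps × 4080 s = 22537.9 Mb.
At 6 Mbps: 22537.9 / 6 = 3756.3 s ≈ 62.6 minutes.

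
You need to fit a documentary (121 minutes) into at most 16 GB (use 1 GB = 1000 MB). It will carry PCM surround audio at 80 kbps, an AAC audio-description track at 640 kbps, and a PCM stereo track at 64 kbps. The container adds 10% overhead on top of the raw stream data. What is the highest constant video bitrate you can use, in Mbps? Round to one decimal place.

15.2 Mbps

Budget: 16 GB = 128000.0 Mb.
Stream payload after overhead: 128000.0 / 1.10 = 116363.6 Mb.
121 min = 7260 s
Total bitrate budget: 116363.6 Mb / 7260 s = 16.028 Mbps.
Audio total: 80 + 640 + 64 = 784 kbps = 0.784 Mbps.
Video: 16.028 − 0.784 = 15.244 Mbps.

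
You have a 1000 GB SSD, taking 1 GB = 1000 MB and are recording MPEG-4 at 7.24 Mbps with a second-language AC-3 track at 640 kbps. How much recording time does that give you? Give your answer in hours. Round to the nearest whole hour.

Audio: 640 kbps = 0.640 Mbps.
Total bitrate: 7.24 + 0.640 = 7.880 Mbps.
Capacity: 1000 GB = 8,000,000 Mb.
Recording time: 8,000,000 / 7.880 = 1,015,228 s ≈ 282 hours.

282 hours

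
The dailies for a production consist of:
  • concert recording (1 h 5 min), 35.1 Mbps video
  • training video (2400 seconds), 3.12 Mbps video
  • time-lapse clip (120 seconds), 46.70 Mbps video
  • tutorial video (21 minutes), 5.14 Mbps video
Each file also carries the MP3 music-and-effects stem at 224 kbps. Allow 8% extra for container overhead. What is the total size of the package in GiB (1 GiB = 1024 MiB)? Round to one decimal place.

19.9 GiB

Audio: 224 kbps = 0.224 Mbps.
concert recording: 35.324 Mbps × 3900 s × 1.08 = 148784.7 Mb
training video: 3.344 Mbps × 2400 s × 1.08 = 8667.6 Mb
time-lapse clip: 46.924 Mbps × 120 s × 1.08 = 6081.4 Mb
tutorial video: 5.364 Mbps × 1260 s × 1.08 = 7299.3 Mb
Total: 170833.0 Mb = 21354.1 MB.
= 19.89 GiB.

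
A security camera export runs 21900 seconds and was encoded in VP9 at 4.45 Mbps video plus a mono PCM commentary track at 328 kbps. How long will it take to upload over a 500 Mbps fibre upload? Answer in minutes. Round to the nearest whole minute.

Audio: 328 kbps = 0.328 Mbps.
Total bitrate: 4.778 Mbps.
File: 4.778 Mbps × 21900 s = 104638.2 Mb.
At 500 Mbps: 104638.2 / 500 = 209.3 s ≈ 3.49 minutes.

3 minutes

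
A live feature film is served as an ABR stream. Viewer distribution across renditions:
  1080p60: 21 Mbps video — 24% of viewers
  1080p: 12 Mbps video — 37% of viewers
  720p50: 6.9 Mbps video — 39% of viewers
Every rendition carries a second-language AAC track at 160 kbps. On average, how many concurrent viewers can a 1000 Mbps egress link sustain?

81

Audio: 160 kbps = 0.160 Mbps.
Average per-viewer bitrate: 0.24×21.160 + 0.37×12.160 + 0.39×7.060 = 12.331 Mbps.
1000 Mbps = 1,000 Mbps; 1,000 / 12.331 = 81.10 → 81.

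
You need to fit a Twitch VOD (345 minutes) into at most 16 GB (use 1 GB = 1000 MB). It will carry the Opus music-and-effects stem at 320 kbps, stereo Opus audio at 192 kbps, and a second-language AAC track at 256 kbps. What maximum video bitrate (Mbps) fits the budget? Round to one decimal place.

5.4 Mbps

Budget: 16 GB = 128000.0 Mb.
345 min = 20700 s
Total bitrate budget: 128000.0 Mb / 20700 s = 6.184 Mbps.
Audio total: 320 + 192 + 256 = 768 kbps = 0.768 Mbps.
Video: 6.184 − 0.768 = 5.416 Mbps.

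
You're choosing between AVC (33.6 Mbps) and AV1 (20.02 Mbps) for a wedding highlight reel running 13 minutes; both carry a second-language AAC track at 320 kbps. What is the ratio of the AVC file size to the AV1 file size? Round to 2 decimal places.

1.67

13 min = 780 s
Audio: 320 kbps = 0.320 Mbps.
AVC: 33.920 Mbps × 780 s = 26457.6 Mb = 3.307 GB.
AV1: 20.340 Mbps × 780 s = 15865.2 Mb = 1.983 GB.
Ratio: 3.307 / 1.983 = 1.668.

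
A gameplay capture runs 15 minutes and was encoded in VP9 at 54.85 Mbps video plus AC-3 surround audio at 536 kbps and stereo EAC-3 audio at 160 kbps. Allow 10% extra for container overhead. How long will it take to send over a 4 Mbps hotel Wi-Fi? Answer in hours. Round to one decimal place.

15 min = 900 s
Audio total: 536 + 160 = 696 kbps = 0.696 Mbps.
Total bitrate: 55.546 Mbps.
File: 55.546 Mbps × 900 s = 49991.4 Mb.
With 10% container overhead: ×1.10. → 54990.5 Mb.
At 4 Mbps: 54990.5 / 4 = 13747.6 s ≈ 3.82 hours.

3.8 hours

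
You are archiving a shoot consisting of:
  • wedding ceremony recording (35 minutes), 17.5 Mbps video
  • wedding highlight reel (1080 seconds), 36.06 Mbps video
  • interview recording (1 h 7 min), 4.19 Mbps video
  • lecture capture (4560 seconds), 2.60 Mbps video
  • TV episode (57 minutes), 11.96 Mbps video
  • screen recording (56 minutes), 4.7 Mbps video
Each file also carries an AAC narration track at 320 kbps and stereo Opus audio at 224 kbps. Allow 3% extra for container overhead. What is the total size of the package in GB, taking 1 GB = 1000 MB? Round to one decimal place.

Audio total: 320 + 224 = 544 kbps = 0.544 Mbps.
wedding ceremony recording: 18.044 Mbps × 2100 s × 1.03 = 39029.2 Mb
wedding highlight reel: 36.604 Mbps × 1080 s × 1.03 = 40718.3 Mb
interview recording: 4.734 Mbps × 4020 s × 1.03 = 19601.6 Mb
lecture capture: 3.144 Mbps × 4560 s × 1.03 = 14766.7 Mb
TV episode: 12.504 Mbps × 3420 s × 1.03 = 44046.6 Mb
screen recording: 5.244 Mbps × 3360 s × 1.03 = 18148.4 Mb
Total: 176310.8 Mb = 22038.9 MB.
= 22.04 GB.

22.0 GB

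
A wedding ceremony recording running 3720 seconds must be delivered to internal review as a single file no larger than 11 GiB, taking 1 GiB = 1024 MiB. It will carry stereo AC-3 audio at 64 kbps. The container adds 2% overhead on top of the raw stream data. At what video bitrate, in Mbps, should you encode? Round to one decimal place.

24.8 Mbps

Budget: 11 GiB = 94489.3 Mb.
Stream payload after overhead: 94489.3 / 1.02 = 92636.5 Mb.
Total bitrate budget: 92636.5 Mb / 3720 s = 24.902 Mbps.
Audio: 64 kbps = 0.064 Mbps.
Video: 24.902 − 0.064 = 24.838 Mbps.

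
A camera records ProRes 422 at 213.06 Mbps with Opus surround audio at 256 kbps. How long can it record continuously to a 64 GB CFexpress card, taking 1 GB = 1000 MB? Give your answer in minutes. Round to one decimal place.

40.0 minutes

Audio: 256 kbps = 0.256 Mbps.
Total bitrate: 213.06 + 0.256 = 213.316 Mbps.
Capacity: 64 GB = 512,000 Mb.
Recording time: 512,000 / 213.316 = 2,400 s ≈ 40.0 minutes.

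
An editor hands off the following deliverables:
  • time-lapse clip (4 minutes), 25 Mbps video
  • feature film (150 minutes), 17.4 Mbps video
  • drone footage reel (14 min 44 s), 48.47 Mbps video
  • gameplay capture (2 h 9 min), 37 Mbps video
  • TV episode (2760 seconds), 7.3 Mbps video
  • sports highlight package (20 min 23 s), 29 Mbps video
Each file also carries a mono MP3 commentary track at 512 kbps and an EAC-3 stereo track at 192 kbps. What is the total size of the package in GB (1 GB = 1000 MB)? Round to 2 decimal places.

70.35 GB

Audio total: 512 + 192 = 704 kbps = 0.704 Mbps.
time-lapse clip: 25.704 Mbps × 240 s = 6169.0 Mb
feature film: 18.104 Mbps × 9000 s = 162936.0 Mb
drone footage reel: 49.174 Mbps × 884 s = 43469.8 Mb
gameplay capture: 37.704 Mbps × 7740 s = 291829.0 Mb
TV episode: 8.004 Mbps × 2760 s = 22091.0 Mb
sports highlight package: 29.704 Mbps × 1223 s = 36328.0 Mb
Total: 562822.8 Mb = 70352.8 MB.
= 70.35 GB.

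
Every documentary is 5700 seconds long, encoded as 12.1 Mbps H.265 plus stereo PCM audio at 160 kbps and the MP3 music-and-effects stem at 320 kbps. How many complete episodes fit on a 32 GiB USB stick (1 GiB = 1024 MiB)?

3

Audio total: 160 + 320 = 480 kbps = 0.480 Mbps.
Total bitrate: 12.580 Mbps.
Per item: 12.580 Mbps × 5700 s = 71,706 Mb = 8,963 MB.
Capacity: 32 GiB = 274,878 Mb; 3.83 items → 3 complete.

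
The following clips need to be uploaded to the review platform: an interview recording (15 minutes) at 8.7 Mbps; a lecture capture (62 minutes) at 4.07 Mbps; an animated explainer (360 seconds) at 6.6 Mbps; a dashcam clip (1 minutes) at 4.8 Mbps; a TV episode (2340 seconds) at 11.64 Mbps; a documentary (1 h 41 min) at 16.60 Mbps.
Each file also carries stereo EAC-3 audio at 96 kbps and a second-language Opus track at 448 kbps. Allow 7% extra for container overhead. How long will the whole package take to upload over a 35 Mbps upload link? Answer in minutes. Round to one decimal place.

81.9 minutes

Audio total: 96 + 448 = 544 kbps = 0.544 Mbps.
interview recording: 9.244 Mbps × 900 s × 1.07 = 8902.0 Mb
lecture capture: 4.614 Mbps × 3720 s × 1.07 = 18365.6 Mb
animated explainer: 7.144 Mbps × 360 s × 1.07 = 2751.9 Mb
dashcam clip: 5.344 Mbps × 60 s × 1.07 = 343.1 Mb
TV episode: 12.184 Mbps × 2340 s × 1.07 = 30506.3 Mb
documentary: 17.144 Mbps × 6060 s × 1.07 = 111165.1 Mb
Total: 172033.9 Mb = 21504.2 MB.
At 35 Mbps: 172033.9 / 35 = 4915 s ≈ 81.9 minutes.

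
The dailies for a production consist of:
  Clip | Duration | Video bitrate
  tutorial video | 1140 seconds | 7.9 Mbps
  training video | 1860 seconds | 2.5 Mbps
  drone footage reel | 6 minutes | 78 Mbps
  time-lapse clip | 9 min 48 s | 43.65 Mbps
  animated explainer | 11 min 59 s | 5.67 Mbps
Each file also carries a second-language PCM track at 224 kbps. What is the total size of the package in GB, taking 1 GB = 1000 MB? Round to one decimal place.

9.1 GB

Audio: 224 kbps = 0.224 Mbps.
tutorial video: 8.124 Mbps × 1140 s = 9261.4 Mb
training video: 2.724 Mbps × 1860 s = 5066.6 Mb
drone footage reel: 78.224 Mbps × 360 s = 28160.6 Mb
time-lapse clip: 43.874 Mbps × 588 s = 25797.9 Mb
animated explainer: 5.894 Mbps × 719 s = 4237.8 Mb
Total: 72524.3 Mb = 9065.5 MB.
= 9.066 GB.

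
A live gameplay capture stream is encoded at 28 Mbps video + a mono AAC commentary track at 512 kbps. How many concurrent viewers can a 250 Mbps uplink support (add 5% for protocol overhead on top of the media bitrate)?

Audio: 512 kbps = 0.512 Mbps.
Per-viewer media rate: 28.512 Mbps.
On the wire with 5% overhead: 29.938 Mbps.
250 Mbps = 250.0 Mbps; 250.0 / 29.938 = 8.35 → 8 viewers.

8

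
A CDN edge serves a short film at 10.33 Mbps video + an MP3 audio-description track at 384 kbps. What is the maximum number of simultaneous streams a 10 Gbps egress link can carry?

Audio: 384 kbps = 0.384 Mbps.
Per-viewer media rate: 10.714 Mbps.
10 Gbps = 10,000 Mbps; 10,000 / 10.714 = 933.36 → 933 viewers.

933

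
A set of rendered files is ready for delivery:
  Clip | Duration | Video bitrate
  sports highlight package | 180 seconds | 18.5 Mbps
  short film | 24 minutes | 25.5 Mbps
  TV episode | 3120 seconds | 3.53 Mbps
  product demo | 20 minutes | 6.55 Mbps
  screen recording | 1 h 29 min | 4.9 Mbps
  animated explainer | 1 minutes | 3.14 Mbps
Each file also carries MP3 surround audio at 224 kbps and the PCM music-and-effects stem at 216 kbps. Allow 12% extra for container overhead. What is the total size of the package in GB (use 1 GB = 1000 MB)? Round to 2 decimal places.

12.64 GB

Audio total: 224 + 216 = 440 kbps = 0.440 Mbps.
sports highlight package: 18.940 Mbps × 180 s × 1.12 = 3818.3 Mb
short film: 25.940 Mbps × 1440 s × 1.12 = 41836.0 Mb
TV episode: 3.970 Mbps × 3120 s × 1.12 = 13872.8 Mb
product demo: 6.990 Mbps × 1200 s × 1.12 = 9394.6 Mb
screen recording: 5.340 Mbps × 5340 s × 1.12 = 31937.5 Mb
animated explainer: 3.580 Mbps × 60 s × 1.12 = 240.6 Mb
Total: 101099.7 Mb = 12637.5 MB.
= 12.64 GB.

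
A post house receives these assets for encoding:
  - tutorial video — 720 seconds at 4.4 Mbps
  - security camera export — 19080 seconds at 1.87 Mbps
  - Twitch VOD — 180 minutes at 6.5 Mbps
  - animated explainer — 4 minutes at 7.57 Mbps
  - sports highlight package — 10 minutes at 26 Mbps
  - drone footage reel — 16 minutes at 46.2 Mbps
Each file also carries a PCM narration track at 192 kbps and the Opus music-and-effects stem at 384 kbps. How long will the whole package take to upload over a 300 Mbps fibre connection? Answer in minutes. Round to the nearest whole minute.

11 minutes

Audio total: 192 + 384 = 576 kbps = 0.576 Mbps.
tutorial video: 4.976 Mbps × 720 s = 3582.7 Mb
security camera export: 2.446 Mbps × 19080 s = 46669.7 Mb
Twitch VOD: 7.076 Mbps × 10800 s = 76420.8 Mb
animated explainer: 8.146 Mbps × 240 s = 1955.0 Mb
sports highlight package: 26.576 Mbps × 600 s = 15945.6 Mb
drone footage reel: 46.776 Mbps × 960 s = 44905.0 Mb
Total: 189478.8 Mb = 23684.8 MB.
At 300 Mbps: 189478.8 / 300 = 632 s ≈ 10.5 minutes.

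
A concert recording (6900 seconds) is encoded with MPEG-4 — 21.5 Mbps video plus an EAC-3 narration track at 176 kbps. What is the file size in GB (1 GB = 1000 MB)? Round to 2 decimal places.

18.70 GB

Audio: 176 kbps = 0.176 Mbps.
Total bitrate: 21.5 + 0.176 = 21.676 Mbps.
Stream data: 21.676 Mbps × 6900 s = 149564.4 Mb.
149,564 Mb ÷ 8 = 18,696 MB → 18.70 GB.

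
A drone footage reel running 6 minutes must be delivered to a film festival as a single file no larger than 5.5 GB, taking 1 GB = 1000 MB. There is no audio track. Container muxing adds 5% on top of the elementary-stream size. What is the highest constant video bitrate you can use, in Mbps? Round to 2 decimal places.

116.40 Mbps

Budget: 5.5 GB = 44000.0 Mb.
Stream payload after overhead: 44000.0 / 1.05 = 41904.8 Mb.
6 min = 360 s
Total bitrate budget: 41904.8 Mb / 360 s = 116.402 Mbps.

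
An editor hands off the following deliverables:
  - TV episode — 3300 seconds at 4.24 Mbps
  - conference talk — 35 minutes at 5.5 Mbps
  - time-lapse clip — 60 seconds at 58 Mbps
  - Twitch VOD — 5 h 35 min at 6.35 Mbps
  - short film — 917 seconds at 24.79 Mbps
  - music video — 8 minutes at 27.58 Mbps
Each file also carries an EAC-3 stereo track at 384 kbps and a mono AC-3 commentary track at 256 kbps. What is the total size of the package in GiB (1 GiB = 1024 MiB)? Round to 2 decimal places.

24.43 GiB

Audio total: 384 + 256 = 640 kbps = 0.640 Mbps.
TV episode: 4.880 Mbps × 3300 s = 16104.0 Mb
conference talk: 6.140 Mbps × 2100 s = 12894.0 Mb
time-lapse clip: 58.640 Mbps × 60 s = 3518.4 Mb
Twitch VOD: 6.990 Mbps × 20100 s = 140499.0 Mb
short film: 25.430 Mbps × 917 s = 23319.3 Mb
music video: 28.220 Mbps × 480 s = 13545.6 Mb
Total: 209880.3 Mb = 26235.0 MB.
= 24.43 GiB.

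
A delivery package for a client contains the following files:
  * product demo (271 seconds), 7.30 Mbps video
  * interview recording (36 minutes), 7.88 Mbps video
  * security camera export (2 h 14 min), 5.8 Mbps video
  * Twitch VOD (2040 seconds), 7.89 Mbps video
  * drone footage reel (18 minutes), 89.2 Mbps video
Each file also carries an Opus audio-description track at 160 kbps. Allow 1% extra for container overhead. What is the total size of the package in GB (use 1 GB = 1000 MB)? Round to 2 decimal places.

22.75 GB

Audio: 160 kbps = 0.160 Mbps.
product demo: 7.460 Mbps × 271 s × 1.01 = 2041.9 Mb
interview recording: 8.040 Mbps × 2160 s × 1.01 = 17540.1 Mb
security camera export: 5.960 Mbps × 8040 s × 1.01 = 48397.6 Mb
Twitch VOD: 8.050 Mbps × 2040 s × 1.01 = 16586.2 Mb
drone footage reel: 89.360 Mbps × 1080 s × 1.01 = 97473.9 Mb
Total: 182039.6 Mb = 22755.0 MB.
= 22.75 GB.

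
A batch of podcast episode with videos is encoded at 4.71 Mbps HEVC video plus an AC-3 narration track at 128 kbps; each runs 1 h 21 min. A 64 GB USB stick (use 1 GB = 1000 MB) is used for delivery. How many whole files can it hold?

21

1 h 21 min = 81 min = 4860 s
Audio: 128 kbps = 0.128 Mbps.
Total bitrate: 4.838 Mbps.
Per item: 4.838 Mbps × 4860 s = 23,513 Mb = 2,939 MB.
Capacity: 64 GB = 512,000 Mb; 21.78 items → 21 complete.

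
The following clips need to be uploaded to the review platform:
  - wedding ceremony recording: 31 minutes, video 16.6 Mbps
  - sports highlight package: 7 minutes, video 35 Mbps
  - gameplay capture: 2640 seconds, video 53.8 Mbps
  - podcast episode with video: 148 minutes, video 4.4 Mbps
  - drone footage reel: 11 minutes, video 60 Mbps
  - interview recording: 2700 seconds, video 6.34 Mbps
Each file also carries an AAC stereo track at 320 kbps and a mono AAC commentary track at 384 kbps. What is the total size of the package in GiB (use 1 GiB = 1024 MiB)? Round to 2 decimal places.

Audio total: 320 + 384 = 704 kbps = 0.704 Mbps.
wedding ceremony recording: 17.304 Mbps × 1860 s = 32185.4 Mb
sports highlight package: 35.704 Mbps × 420 s = 14995.7 Mb
gameplay capture: 54.504 Mbps × 2640 s = 143890.6 Mb
podcast episode with video: 5.104 Mbps × 8880 s = 45323.5 Mb
drone footage reel: 60.704 Mbps × 660 s = 40064.6 Mb
interview recording: 7.044 Mbps × 2700 s = 19018.8 Mb
Total: 295478.6 Mb = 36934.8 MB.
= 34.40 GiB.

34.40 GiB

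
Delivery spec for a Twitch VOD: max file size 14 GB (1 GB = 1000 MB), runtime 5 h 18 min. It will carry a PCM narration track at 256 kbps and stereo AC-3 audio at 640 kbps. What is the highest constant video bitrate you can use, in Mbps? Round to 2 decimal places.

4.97 Mbps

Budget: 14 GB = 112000.0 Mb.
5 h 18 min = 318 min = 19080 s
Total bitrate budget: 112000.0 Mb / 19080 s = 5.870 Mbps.
Audio total: 256 + 640 = 896 kbps = 0.896 Mbps.
Video: 5.870 − 0.896 = 4.974 Mbps.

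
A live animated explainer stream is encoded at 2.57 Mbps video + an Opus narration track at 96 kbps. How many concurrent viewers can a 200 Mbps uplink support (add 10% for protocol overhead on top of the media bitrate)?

Audio: 96 kbps = 0.096 Mbps.
Per-viewer media rate: 2.666 Mbps.
On the wire with 10% overhead: 2.933 Mbps.
200 Mbps = 200.0 Mbps; 200.0 / 2.933 = 68.20 → 68 viewers.

68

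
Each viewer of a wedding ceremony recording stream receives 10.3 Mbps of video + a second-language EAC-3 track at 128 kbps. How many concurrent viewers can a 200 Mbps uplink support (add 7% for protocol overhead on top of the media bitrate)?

17

Audio: 128 kbps = 0.128 Mbps.
Per-viewer media rate: 10.428 Mbps.
On the wire with 7% overhead: 11.158 Mbps.
200 Mbps = 200.0 Mbps; 200.0 / 11.158 = 17.92 → 17 viewers.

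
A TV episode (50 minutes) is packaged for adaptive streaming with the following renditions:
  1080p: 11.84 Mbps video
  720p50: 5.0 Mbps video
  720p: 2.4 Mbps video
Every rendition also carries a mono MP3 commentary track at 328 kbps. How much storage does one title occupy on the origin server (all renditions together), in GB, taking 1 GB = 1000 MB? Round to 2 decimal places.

7.58 GB

50 min = 3000 s
Audio: 328 kbps = 0.328 Mbps.
Sum of rendition bitrates: (11.84+0.328) + (5.0+0.328) + (2.4+0.328) = 20.224 Mbps.
× 3000 s = 60,672 Mb = 7,584 MB = 7.584 GB.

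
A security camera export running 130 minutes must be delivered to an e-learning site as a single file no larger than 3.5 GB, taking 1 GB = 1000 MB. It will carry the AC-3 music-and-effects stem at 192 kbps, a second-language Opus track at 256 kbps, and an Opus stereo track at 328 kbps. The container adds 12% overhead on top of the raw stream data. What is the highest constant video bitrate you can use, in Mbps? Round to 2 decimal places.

Budget: 3.5 GB = 28000.0 Mb.
Stream payload after overhead: 28000.0 / 1.12 = 25000.0 Mb.
130 min = 7800 s
Total bitrate budget: 25000.0 Mb / 7800 s = 3.205 Mbps.
Audio total: 192 + 256 + 328 = 776 kbps = 0.776 Mbps.
Video: 3.205 − 0.776 = 2.429 Mbps.

2.43 Mbps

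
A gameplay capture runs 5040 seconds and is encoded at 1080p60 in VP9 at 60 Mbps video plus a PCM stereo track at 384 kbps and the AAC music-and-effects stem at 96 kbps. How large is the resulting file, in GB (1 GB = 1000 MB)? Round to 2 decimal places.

38.10 GB

Audio total: 384 + 96 = 480 kbps = 0.480 Mbps.
Total bitrate: 60 + 0.480 = 60.480 Mbps.
Stream data: 60.480 Mbps × 5040 s = 304819.2 Mb.
304,819 Mb ÷ 8 = 38,102 MB → 38.10 GB.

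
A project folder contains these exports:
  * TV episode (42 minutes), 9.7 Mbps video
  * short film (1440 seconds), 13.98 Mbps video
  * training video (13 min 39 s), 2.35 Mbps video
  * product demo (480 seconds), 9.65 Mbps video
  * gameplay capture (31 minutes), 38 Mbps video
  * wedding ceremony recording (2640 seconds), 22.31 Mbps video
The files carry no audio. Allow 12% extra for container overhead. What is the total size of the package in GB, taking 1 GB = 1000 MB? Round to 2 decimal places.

25.30 GB

TV episode: 9.700 Mbps × 2520 s × 1.12 = 27377.3 Mb
short film: 13.980 Mbps × 1440 s × 1.12 = 22546.9 Mb
training video: 2.350 Mbps × 819 s × 1.12 = 2155.6 Mb
product demo: 9.650 Mbps × 480 s × 1.12 = 5187.8 Mb
gameplay capture: 38.000 Mbps × 1860 s × 1.12 = 79161.6 Mb
wedding ceremony recording: 22.310 Mbps × 2640 s × 1.12 = 65966.2 Mb
Total: 202395.5 Mb = 25299.4 MB.
= 25.30 GB.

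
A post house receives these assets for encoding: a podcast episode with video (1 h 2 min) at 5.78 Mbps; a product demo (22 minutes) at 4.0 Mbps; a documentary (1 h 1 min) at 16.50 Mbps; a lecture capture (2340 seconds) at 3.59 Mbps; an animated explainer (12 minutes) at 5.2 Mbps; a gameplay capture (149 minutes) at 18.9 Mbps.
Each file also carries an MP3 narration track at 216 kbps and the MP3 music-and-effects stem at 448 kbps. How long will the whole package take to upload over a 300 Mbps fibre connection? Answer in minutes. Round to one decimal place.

15.7 minutes

Audio total: 216 + 448 = 664 kbps = 0.664 Mbps.
podcast episode with video: 6.444 Mbps × 3720 s = 23971.7 Mb
product demo: 4.664 Mbps × 1320 s = 6156.5 Mb
documentary: 17.164 Mbps × 3660 s = 62820.2 Mb
lecture capture: 4.254 Mbps × 2340 s = 9954.4 Mb
animated explainer: 5.864 Mbps × 720 s = 4222.1 Mb
gameplay capture: 19.564 Mbps × 8940 s = 174902.2 Mb
Total: 282027.0 Mb = 35253.4 MB.
At 300 Mbps: 282027.0 / 300 = 940 s ≈ 15.7 minutes.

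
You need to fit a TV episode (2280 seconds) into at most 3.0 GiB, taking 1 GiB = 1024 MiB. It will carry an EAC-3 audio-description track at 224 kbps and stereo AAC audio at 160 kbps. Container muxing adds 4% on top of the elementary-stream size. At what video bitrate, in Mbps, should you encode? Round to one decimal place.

10.5 Mbps

Budget: 3.0 GiB = 25769.8 Mb.
Stream payload after overhead: 25769.8 / 1.04 = 24778.7 Mb.
Total bitrate budget: 24778.7 Mb / 2280 s = 10.868 Mbps.
Audio total: 224 + 160 = 384 kbps = 0.384 Mbps.
Video: 10.868 − 0.384 = 10.484 Mbps.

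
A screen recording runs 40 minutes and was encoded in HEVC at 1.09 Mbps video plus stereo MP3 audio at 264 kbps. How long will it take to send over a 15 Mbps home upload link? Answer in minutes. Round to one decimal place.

40 min = 2400 s
Audio: 264 kbps = 0.264 Mbps.
Total bitrate: 1.354 Mbps.
File: 1.354 Mbps × 2400 s = 3249.6 Mb.
At 15 Mbps: 3249.6 / 15 = 216.6 s ≈ 3.61 minutes.

3.6 minutes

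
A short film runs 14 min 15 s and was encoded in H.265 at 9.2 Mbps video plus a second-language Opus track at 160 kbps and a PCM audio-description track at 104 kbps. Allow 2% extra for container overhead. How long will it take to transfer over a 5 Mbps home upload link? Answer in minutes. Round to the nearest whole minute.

14 min 15 s = 855 s
Audio total: 160 + 104 = 264 kbps = 0.264 Mbps.
Total bitrate: 9.464 Mbps.
File: 9.464 Mbps × 855 s = 8091.7 Mb.
With 2% container overhead: ×1.02. → 8253.6 Mb.
At 5 Mbps: 8253.6 / 5 = 1650.7 s ≈ 27.5 minutes.

28 minutes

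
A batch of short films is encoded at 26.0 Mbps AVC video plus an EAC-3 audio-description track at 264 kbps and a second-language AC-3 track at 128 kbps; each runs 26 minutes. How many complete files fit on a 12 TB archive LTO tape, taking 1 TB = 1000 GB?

26 min = 1560 s
Audio total: 264 + 128 = 392 kbps = 0.392 Mbps.
Total bitrate: 26.392 Mbps.
Per item: 26.392 Mbps × 1560 s = 41,172 Mb = 5,146 MB.
Capacity: 12 TB = 96,000,000 Mb; 2331.71 items → 2331 complete.

2331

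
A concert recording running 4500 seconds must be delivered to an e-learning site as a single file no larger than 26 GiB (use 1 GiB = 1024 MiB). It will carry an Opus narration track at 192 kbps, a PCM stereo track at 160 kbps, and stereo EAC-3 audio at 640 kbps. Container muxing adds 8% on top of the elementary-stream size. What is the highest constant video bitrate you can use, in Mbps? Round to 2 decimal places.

Budget: 26 GiB = 223338.3 Mb.
Stream payload after overhead: 223338.3 / 1.08 = 206794.7 Mb.
Total bitrate budget: 206794.7 Mb / 4500 s = 45.954 Mbps.
Audio total: 192 + 160 + 640 = 992 kbps = 0.992 Mbps.
Video: 45.954 − 0.992 = 44.962 Mbps.

44.96 Mbps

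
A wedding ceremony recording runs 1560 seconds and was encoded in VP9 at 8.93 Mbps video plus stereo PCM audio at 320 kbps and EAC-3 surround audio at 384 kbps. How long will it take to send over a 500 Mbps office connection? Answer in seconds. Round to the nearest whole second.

Audio total: 320 + 384 = 704 kbps = 0.704 Mbps.
Total bitrate: 9.634 Mbps.
File: 9.634 Mbps × 1560 s = 15029.0 Mb.
At 500 Mbps: 15029.0 / 500 = 30.1 s ≈ 30.1 seconds.

30 seconds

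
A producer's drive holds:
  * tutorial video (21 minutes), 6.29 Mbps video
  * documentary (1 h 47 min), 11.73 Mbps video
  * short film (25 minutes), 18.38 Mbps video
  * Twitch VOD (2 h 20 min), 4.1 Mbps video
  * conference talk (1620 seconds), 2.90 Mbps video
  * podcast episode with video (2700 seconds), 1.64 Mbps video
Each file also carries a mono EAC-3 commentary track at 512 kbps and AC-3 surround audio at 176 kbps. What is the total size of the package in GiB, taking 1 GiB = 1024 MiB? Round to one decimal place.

19.7 GiB

Audio total: 512 + 176 = 688 kbps = 0.688 Mbps.
tutorial video: 6.978 Mbps × 1260 s = 8792.3 Mb
documentary: 12.418 Mbps × 6420 s = 79723.6 Mb
short film: 19.068 Mbps × 1500 s = 28602.0 Mb
Twitch VOD: 4.788 Mbps × 8400 s = 40219.2 Mb
conference talk: 3.588 Mbps × 1620 s = 5812.6 Mb
podcast episode with video: 2.328 Mbps × 2700 s = 6285.6 Mb
Total: 169435.2 Mb = 21179.4 MB.
= 19.72 GiB.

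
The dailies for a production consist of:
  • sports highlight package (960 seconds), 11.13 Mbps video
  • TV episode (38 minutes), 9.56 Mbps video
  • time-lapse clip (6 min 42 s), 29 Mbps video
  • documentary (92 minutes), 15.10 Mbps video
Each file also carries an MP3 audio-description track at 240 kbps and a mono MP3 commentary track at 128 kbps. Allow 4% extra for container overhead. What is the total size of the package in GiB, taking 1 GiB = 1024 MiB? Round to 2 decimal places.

Audio total: 240 + 128 = 368 kbps = 0.368 Mbps.
sports highlight package: 11.498 Mbps × 960 s × 1.04 = 11479.6 Mb
TV episode: 9.928 Mbps × 2280 s × 1.04 = 23541.3 Mb
time-lapse clip: 29.368 Mbps × 402 s × 1.04 = 12278.2 Mb
documentary: 15.468 Mbps × 5520 s × 1.04 = 88798.7 Mb
Total: 136097.7 Mb = 17012.2 MB.
= 15.84 GiB.

15.84 GiB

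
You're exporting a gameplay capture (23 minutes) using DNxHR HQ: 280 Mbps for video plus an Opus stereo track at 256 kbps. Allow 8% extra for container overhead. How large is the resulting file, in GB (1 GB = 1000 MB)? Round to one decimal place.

23 min = 1380 s
Audio: 256 kbps = 0.256 Mbps.
Total bitrate: 280 + 0.256 = 280.256 Mbps.
Stream data: 280.256 Mbps × 1380 s = 386753.3 Mb.
With 8% container overhead: ×1.08.
417,694 Mb ÷ 8 = 52,212 MB → 52.21 GB.

52.2 GB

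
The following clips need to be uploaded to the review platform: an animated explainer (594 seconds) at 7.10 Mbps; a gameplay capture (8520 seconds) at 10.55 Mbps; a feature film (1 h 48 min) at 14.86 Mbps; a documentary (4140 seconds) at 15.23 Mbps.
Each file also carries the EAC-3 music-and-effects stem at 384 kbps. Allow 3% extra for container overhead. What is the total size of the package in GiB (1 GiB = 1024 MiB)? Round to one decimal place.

31.3 GiB

Audio: 384 kbps = 0.384 Mbps.
animated explainer: 7.484 Mbps × 594 s × 1.03 = 4578.9 Mb
gameplay capture: 10.934 Mbps × 8520 s × 1.03 = 95952.4 Mb
feature film: 15.244 Mbps × 6480 s × 1.03 = 101744.6 Mb
documentary: 15.614 Mbps × 4140 s × 1.03 = 66581.2 Mb
Total: 268857.0 Mb = 33607.1 MB.
= 31.30 GiB.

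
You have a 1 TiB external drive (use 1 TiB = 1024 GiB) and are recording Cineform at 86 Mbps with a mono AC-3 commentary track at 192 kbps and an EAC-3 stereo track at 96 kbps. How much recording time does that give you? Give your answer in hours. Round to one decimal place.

28.3 hours

Audio total: 192 + 96 = 288 kbps = 0.288 Mbps.
Total bitrate: 86 + 0.288 = 86.288 Mbps.
Capacity: 1 TiB = 8,796,093 Mb.
Recording time: 8,796,093 / 86.288 = 101,939 s ≈ 28.3 hours.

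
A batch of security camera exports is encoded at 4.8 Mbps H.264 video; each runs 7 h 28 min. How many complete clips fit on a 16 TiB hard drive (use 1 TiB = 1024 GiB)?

1090

7 h 28 min = 448 min = 26880 s
Per item: 4.800 Mbps × 26880 s = 129,024 Mb = 16,128 MB.
Capacity: 16 TiB = 140,737,488 Mb; 1090.79 items → 1090 complete.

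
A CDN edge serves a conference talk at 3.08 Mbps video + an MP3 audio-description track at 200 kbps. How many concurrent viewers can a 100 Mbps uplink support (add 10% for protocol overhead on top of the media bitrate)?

27

Audio: 200 kbps = 0.200 Mbps.
Per-viewer media rate: 3.280 Mbps.
On the wire with 10% overhead: 3.608 Mbps.
100 Mbps = 100.0 Mbps; 100.0 / 3.608 = 27.72 → 27 viewers.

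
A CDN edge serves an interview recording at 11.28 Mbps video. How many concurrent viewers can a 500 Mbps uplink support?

500 Mbps = 500.0 Mbps; 500.0 / 11.280 = 44.33 → 44 viewers.

44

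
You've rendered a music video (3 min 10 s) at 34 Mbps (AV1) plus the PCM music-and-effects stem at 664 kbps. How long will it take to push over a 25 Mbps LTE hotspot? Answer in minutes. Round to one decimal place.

3 min 10 s = 190 s
Audio: 664 kbps = 0.664 Mbps.
Total bitrate: 34.664 Mbps.
File: 34.664 Mbps × 190 s = 6586.2 Mb.
At 25 Mbps: 6586.2 / 25 = 263.4 s ≈ 4.39 minutes.

4.4 minutes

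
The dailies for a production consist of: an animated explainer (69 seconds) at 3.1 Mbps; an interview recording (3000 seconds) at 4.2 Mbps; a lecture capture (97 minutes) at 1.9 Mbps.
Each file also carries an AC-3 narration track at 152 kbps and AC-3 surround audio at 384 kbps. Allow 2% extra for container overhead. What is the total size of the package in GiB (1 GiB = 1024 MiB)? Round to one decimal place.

Audio total: 152 + 384 = 536 kbps = 0.536 Mbps.
animated explainer: 3.636 Mbps × 69 s × 1.02 = 255.9 Mb
interview recording: 4.736 Mbps × 3000 s × 1.02 = 14492.2 Mb
lecture capture: 2.436 Mbps × 5820 s × 1.02 = 14461.1 Mb
Total: 29209.1 Mb = 3651.1 MB.
= 3.400 GiB.

3.4 GiB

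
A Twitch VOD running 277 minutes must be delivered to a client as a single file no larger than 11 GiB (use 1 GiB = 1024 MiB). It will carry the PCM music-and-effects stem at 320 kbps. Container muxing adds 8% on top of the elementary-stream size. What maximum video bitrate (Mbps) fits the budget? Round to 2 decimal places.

Budget: 11 GiB = 94489.3 Mb.
Stream payload after overhead: 94489.3 / 1.08 = 87490.1 Mb.
277 min = 16620 s
Total bitrate budget: 87490.1 Mb / 16620 s = 5.264 Mbps.
Audio: 320 kbps = 0.320 Mbps.
Video: 5.264 − 0.320 = 4.944 Mbps.

4.94 Mbps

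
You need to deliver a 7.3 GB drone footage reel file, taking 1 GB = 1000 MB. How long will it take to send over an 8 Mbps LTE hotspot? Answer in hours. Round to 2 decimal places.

2.03 hours

File: 7.3 GB = 58400.0 Mb.
At 8 Mbps: 58400.0 / 8 = 7300.0 s ≈ 2.03 hours.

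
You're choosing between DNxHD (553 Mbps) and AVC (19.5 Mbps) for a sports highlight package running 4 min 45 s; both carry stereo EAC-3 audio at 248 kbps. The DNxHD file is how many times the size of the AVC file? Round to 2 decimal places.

28.02

4 min 45 s = 285 s
Audio: 248 kbps = 0.248 Mbps.
DNxHD: 553.248 Mbps × 285 s = 157675.7 Mb = 18.356 GiB.
AVC: 19.748 Mbps × 285 s = 5628.2 Mb = 0.655 GiB.
Ratio: 18.356 / 0.655 = 28.015.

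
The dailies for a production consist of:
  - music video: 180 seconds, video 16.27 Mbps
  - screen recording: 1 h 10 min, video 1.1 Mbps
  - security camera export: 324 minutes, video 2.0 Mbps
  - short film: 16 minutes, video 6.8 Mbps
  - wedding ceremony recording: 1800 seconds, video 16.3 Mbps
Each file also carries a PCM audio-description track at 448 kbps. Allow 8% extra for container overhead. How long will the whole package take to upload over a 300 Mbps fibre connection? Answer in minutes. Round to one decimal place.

Audio: 448 kbps = 0.448 Mbps.
music video: 16.718 Mbps × 180 s × 1.08 = 3250.0 Mb
screen recording: 1.548 Mbps × 4200 s × 1.08 = 7021.7 Mb
security camera export: 2.448 Mbps × 19440 s × 1.08 = 51396.2 Mb
short film: 7.248 Mbps × 960 s × 1.08 = 7514.7 Mb
wedding ceremony recording: 16.748 Mbps × 1800 s × 1.08 = 32558.1 Mb
Total: 101740.8 Mb = 12717.6 MB.
At 300 Mbps: 101740.8 / 300 = 339 s ≈ 5.65 minutes.

5.7 minutes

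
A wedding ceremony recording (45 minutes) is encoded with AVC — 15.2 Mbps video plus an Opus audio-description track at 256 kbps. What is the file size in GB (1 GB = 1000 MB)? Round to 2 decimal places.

5.22 GB

45 min = 2700 s
Audio: 256 kbps = 0.256 Mbps.
Total bitrate: 15.2 + 0.256 = 15.456 Mbps.
Stream data: 15.456 Mbps × 2700 s = 41731.2 Mb.
41,731 Mb ÷ 8 = 5,216 MB → 5.216 GB.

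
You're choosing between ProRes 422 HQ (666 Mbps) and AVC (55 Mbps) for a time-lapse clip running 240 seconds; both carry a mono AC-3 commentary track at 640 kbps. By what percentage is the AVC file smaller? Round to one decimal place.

Audio: 640 kbps = 0.640 Mbps.
ProRes 422 HQ: 666.640 Mbps × 240 s = 159993.6 Mb = 19.999 GB.
AVC: 55.640 Mbps × 240 s = 13353.6 Mb = 1.669 GB.
Reduction: (1 − 1.669/19.999) × 100 = 91.65%.

91.7%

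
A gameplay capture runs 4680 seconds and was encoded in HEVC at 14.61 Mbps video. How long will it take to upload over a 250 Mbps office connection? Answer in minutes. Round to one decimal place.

File: 14.610 Mbps × 4680 s = 68374.8 Mb.
At 250 Mbps: 68374.8 / 250 = 273.5 s ≈ 4.56 minutes.

4.6 minutes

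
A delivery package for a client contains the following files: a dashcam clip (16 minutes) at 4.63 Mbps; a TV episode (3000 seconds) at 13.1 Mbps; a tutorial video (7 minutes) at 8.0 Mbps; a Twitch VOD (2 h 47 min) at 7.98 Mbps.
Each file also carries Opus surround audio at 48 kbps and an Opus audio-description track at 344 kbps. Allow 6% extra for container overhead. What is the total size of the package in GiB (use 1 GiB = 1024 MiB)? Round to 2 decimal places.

Audio total: 48 + 344 = 392 kbps = 0.392 Mbps.
dashcam clip: 5.022 Mbps × 960 s × 1.06 = 5110.4 Mb
TV episode: 13.492 Mbps × 3000 s × 1.06 = 42904.6 Mb
tutorial video: 8.392 Mbps × 420 s × 1.06 = 3736.1 Mb
Twitch VOD: 8.372 Mbps × 10020 s × 1.06 = 88920.7 Mb
Total: 140671.8 Mb = 17584.0 MB.
= 16.38 GiB.

16.38 GiB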